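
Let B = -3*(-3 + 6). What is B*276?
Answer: -2484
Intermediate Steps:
B = -9 (B = -3*3 = -9)
B*276 = -9*276 = -2484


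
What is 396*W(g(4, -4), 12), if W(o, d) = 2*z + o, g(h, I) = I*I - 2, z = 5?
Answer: 9504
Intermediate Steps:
g(h, I) = -2 + I² (g(h, I) = I² - 2 = -2 + I²)
W(o, d) = 10 + o (W(o, d) = 2*5 + o = 10 + o)
396*W(g(4, -4), 12) = 396*(10 + (-2 + (-4)²)) = 396*(10 + (-2 + 16)) = 396*(10 + 14) = 396*24 = 9504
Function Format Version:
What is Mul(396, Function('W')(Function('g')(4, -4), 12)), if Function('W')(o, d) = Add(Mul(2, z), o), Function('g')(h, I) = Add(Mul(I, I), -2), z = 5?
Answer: 9504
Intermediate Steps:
Function('g')(h, I) = Add(-2, Pow(I, 2)) (Function('g')(h, I) = Add(Pow(I, 2), -2) = Add(-2, Pow(I, 2)))
Function('W')(o, d) = Add(10, o) (Function('W')(o, d) = Add(Mul(2, 5), o) = Add(10, o))
Mul(396, Function('W')(Function('g')(4, -4), 12)) = Mul(396, Add(10, Add(-2, Pow(-4, 2)))) = Mul(396, Add(10, Add(-2, 16))) = Mul(396, Add(10, 14)) = Mul(396, 24) = 9504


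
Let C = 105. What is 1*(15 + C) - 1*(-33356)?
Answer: 33476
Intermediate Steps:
1*(15 + C) - 1*(-33356) = 1*(15 + 105) - 1*(-33356) = 1*120 + 33356 = 120 + 33356 = 33476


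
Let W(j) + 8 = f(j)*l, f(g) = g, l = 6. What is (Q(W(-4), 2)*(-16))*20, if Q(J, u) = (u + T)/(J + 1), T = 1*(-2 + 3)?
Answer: 960/31 ≈ 30.968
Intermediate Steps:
W(j) = -8 + 6*j (W(j) = -8 + j*6 = -8 + 6*j)
T = 1 (T = 1*1 = 1)
Q(J, u) = (1 + u)/(1 + J) (Q(J, u) = (u + 1)/(J + 1) = (1 + u)/(1 + J))
(Q(W(-4), 2)*(-16))*20 = (((1 + 2)/(1 + (-8 + 6*(-4))))*(-16))*20 = ((3/(1 + (-8 - 24)))*(-16))*20 = ((3/(1 - 32))*(-16))*20 = ((3/(-31))*(-16))*20 = (-1/31*3*(-16))*20 = -3/31*(-16)*20 = (48/31)*20 = 960/31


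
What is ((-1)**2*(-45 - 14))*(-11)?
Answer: 649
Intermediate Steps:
((-1)**2*(-45 - 14))*(-11) = (1*(-59))*(-11) = -59*(-11) = 649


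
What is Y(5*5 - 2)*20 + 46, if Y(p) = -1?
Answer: 26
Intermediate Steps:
Y(5*5 - 2)*20 + 46 = -1*20 + 46 = -20 + 46 = 26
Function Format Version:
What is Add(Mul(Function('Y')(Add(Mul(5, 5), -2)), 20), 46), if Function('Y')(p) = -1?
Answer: 26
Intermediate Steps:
Add(Mul(Function('Y')(Add(Mul(5, 5), -2)), 20), 46) = Add(Mul(-1, 20), 46) = Add(-20, 46) = 26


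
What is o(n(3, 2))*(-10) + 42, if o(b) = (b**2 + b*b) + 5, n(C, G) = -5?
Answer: -508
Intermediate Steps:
o(b) = 5 + 2*b**2 (o(b) = (b**2 + b**2) + 5 = 2*b**2 + 5 = 5 + 2*b**2)
o(n(3, 2))*(-10) + 42 = (5 + 2*(-5)**2)*(-10) + 42 = (5 + 2*25)*(-10) + 42 = (5 + 50)*(-10) + 42 = 55*(-10) + 42 = -550 + 42 = -508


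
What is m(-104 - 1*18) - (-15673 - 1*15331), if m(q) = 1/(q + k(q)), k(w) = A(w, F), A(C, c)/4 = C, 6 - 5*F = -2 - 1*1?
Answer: 18912439/610 ≈ 31004.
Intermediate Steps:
F = 9/5 (F = 6/5 - (-2 - 1*1)/5 = 6/5 - (-2 - 1)/5 = 6/5 - 1/5*(-3) = 6/5 + 3/5 = 9/5 ≈ 1.8000)
A(C, c) = 4*C
k(w) = 4*w
m(q) = 1/(5*q) (m(q) = 1/(q + 4*q) = 1/(5*q))
m(-104 - 1*18) - (-15673 - 1*15331) = 1/(5*(-104 - 1*18)) - (-15673 - 1*15331) = 1/(5*(-104 - 18)) - (-15673 - 15331) = (1/5)/(-122) - 1*(-31004) = (1/5)*(-1/122) + 31004 = -1/610 + 31004 = 18912439/610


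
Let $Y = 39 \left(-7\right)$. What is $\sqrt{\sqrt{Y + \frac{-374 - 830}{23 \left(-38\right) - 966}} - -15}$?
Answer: $\frac{\sqrt{793500 + 230 i \sqrt{14407085}}}{230} \approx 4.3186 + 1.9107 i$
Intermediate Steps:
$Y = -273$
$\sqrt{\sqrt{Y + \frac{-374 - 830}{23 \left(-38\right) - 966}} - -15} = \sqrt{\sqrt{-273 + \frac{-374 - 830}{23 \left(-38\right) - 966}} - -15} = \sqrt{\sqrt{-273 - \frac{1204}{-874 - 966}} + \left(-2402 + 2417\right)} = \sqrt{\sqrt{-273 - \frac{1204}{-1840}} + 15} = \sqrt{\sqrt{-273 - - \frac{301}{460}} + 15} = \sqrt{\sqrt{-273 + \frac{301}{460}} + 15} = \sqrt{\sqrt{- \frac{125279}{460}} + 15} = \sqrt{\frac{i \sqrt{14407085}}{230} + 15} = \sqrt{15 + \frac{i \sqrt{14407085}}{230}}$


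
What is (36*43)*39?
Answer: 60372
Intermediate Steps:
(36*43)*39 = 1548*39 = 60372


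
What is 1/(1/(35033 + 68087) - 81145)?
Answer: -103120/8367672399 ≈ -1.2324e-5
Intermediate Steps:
1/(1/(35033 + 68087) - 81145) = 1/(1/103120 - 81145) = 1/(-8367672399/103120) = -103120/8367672399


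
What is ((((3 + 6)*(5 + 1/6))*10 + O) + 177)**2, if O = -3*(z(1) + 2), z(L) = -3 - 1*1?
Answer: 419904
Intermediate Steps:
z(L) = -4 (z(L) = -3 - 1 = -4)
O = 6 (O = -3*(-4 + 2) = -3*(-2) = 6)
((((3 + 6)*(5 + 1/6))*10 + O) + 177)**2 = ((((3 + 6)*(5 + 1/6))*10 + 6) + 177)**2 = (((9*(5 + 1/6))*10 + 6) + 177)**2 = (((9*(31/6))*10 + 6) + 177)**2 = (((93/2)*10 + 6) + 177)**2 = ((465 + 6) + 177)**2 = (471 + 177)**2 = 648**2 = 419904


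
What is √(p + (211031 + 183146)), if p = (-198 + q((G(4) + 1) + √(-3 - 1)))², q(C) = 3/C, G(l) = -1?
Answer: √(1733515 + 2376*I)/2 ≈ 658.32 + 0.45115*I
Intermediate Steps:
p = (-198 - 3*I/2)² (p = (-198 + 3/((-1 + 1) + √(-3 - 1)))² = (-198 + 3/(0 + √(-4)))² = (-198 + 3/(0 + 2*I))² = (-198 + 3/((2*I)))² = (-198 + 3*(-I/2))² = (-198 - 3*I/2)² ≈ 39202.0 + 594.0*I)
√(p + (211031 + 183146)) = √((156807/4 + 594*I) + (211031 + 183146)) = √((156807/4 + 594*I) + 394177) = √(1733515/4 + 594*I)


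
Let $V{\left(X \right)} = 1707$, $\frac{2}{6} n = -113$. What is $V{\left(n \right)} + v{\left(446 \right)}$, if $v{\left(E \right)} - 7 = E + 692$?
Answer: $2852$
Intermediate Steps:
$n = -339$ ($n = 3 \left(-113\right) = -339$)
$v{\left(E \right)} = 699 + E$ ($v{\left(E \right)} = 7 + \left(E + 692\right) = 7 + \left(692 + E\right) = 699 + E$)
$V{\left(n \right)} + v{\left(446 \right)} = 1707 + \left(699 + 446\right) = 1707 + 1145 = 2852$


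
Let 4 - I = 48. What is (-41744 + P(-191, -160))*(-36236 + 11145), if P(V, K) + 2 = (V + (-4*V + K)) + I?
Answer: 1038190307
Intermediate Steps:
I = -44 (I = 4 - 1*48 = 4 - 48 = -44)
P(V, K) = -46 + K - 3*V (P(V, K) = -2 + ((V + (-4*V + K)) - 44) = -2 + ((V + (K - 4*V)) - 44) = -2 + ((K - 3*V) - 44) = -2 + (-44 + K - 3*V) = -46 + K - 3*V)
(-41744 + P(-191, -160))*(-36236 + 11145) = (-41744 + (-46 - 160 - 3*(-191)))*(-36236 + 11145) = (-41744 + (-46 - 160 + 573))*(-25091) = (-41744 + 367)*(-25091) = -41377*(-25091) = 1038190307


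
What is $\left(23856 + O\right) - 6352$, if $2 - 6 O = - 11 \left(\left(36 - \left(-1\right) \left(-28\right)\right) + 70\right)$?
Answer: $\frac{52942}{3} \approx 17647.0$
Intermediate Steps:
$O = \frac{430}{3}$ ($O = \frac{1}{3} - \frac{\left(-11\right) \left(\left(36 - \left(-1\right) \left(-28\right)\right) + 70\right)}{6} = \frac{1}{3} - \frac{\left(-11\right) \left(\left(36 - 28\right) + 70\right)}{6} = \frac{1}{3} - \frac{\left(-11\right) \left(8 + 70\right)}{6} = \frac{1}{3} - \frac{\left(-11\right) 78}{6} = \frac{1}{3} - -143 = \frac{1}{3} + 143 = \frac{430}{3} \approx 143.33$)
$\left(23856 + O\right) - 6352 = \left(23856 + \frac{430}{3}\right) - 6352 = \frac{71998}{3} - 6352 = \frac{52942}{3}$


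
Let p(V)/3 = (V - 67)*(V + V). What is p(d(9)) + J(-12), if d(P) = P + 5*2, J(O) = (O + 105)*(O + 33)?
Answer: -3519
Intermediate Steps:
J(O) = (33 + O)*(105 + O) (J(O) = (105 + O)*(33 + O) = (33 + O)*(105 + O))
d(P) = 10 + P (d(P) = P + 10 = 10 + P)
p(V) = 6*V*(-67 + V) (p(V) = 3*((V - 67)*(V + V)) = 3*((-67 + V)*(2*V)) = 3*(2*V*(-67 + V)) = 6*V*(-67 + V))
p(d(9)) + J(-12) = 6*(10 + 9)*(-67 + (10 + 9)) + (3465 + (-12)**2 + 138*(-12)) = 6*19*(-67 + 19) + (3465 + 144 - 1656) = 6*19*(-48) + 1953 = -5472 + 1953 = -3519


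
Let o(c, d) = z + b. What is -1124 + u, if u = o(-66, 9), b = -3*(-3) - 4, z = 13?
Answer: -1106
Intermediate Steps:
b = 5 (b = 9 - 4 = 5)
o(c, d) = 18 (o(c, d) = 13 + 5 = 18)
u = 18
-1124 + u = -1124 + 18 = -1106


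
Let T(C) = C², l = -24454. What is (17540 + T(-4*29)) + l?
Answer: 6542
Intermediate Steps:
(17540 + T(-4*29)) + l = (17540 + (-4*29)²) - 24454 = (17540 + (-116)²) - 24454 = (17540 + 13456) - 24454 = 30996 - 24454 = 6542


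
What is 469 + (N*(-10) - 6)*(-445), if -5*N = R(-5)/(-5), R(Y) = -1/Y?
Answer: 15873/5 ≈ 3174.6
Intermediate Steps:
N = 1/125 (N = -(-1/(-5))/(5*(-5)) = -(-1*(-⅕))*(-1)/(5*5) = -(-1)/(25*5) = -⅕*(-1/25) = 1/125 ≈ 0.0080000)
469 + (N*(-10) - 6)*(-445) = 469 + ((1/125)*(-10) - 6)*(-445) = 469 + (-2/25 - 6)*(-445) = 469 - 152/25*(-445) = 469 + 13528/5 = 15873/5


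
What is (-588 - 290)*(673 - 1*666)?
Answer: -6146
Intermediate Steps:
(-588 - 290)*(673 - 1*666) = -878*(673 - 666) = -878*7 = -6146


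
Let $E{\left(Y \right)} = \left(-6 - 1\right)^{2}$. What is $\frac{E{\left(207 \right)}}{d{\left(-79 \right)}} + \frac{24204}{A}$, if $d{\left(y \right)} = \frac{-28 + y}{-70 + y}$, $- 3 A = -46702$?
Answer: $\frac{174370393}{2498557} \approx 69.788$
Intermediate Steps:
$A = \frac{46702}{3}$ ($A = \left(- \frac{1}{3}\right) \left(-46702\right) = \frac{46702}{3} \approx 15567.0$)
$E{\left(Y \right)} = 49$ ($E{\left(Y \right)} = \left(-7\right)^{2} = 49$)
$d{\left(y \right)} = \frac{-28 + y}{-70 + y}$
$\frac{E{\left(207 \right)}}{d{\left(-79 \right)}} + \frac{24204}{A} = \frac{49}{\frac{1}{-70 - 79} \left(-28 - 79\right)} + \frac{24204}{\frac{46702}{3}} = \frac{49}{\frac{1}{-149} \left(-107\right)} + 24204 \cdot \frac{3}{46702} = \frac{49}{\left(- \frac{1}{149}\right) \left(-107\right)} + \frac{36306}{23351} = \frac{49}{\frac{107}{149}} + \frac{36306}{23351} = 49 \cdot \frac{149}{107} + \frac{36306}{23351} = \frac{7301}{107} + \frac{36306}{23351} = \frac{174370393}{2498557}$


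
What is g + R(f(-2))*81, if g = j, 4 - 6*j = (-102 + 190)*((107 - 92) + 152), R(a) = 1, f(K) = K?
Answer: -7103/3 ≈ -2367.7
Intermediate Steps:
j = -7346/3 (j = 2/3 - (-102 + 190)*((107 - 92) + 152)/6 = 2/3 - 44*(15 + 152)/3 = 2/3 - 44*167/3 = 2/3 - 1/6*14696 = 2/3 - 7348/3 = -7346/3 ≈ -2448.7)
g = -7346/3 ≈ -2448.7
g + R(f(-2))*81 = -7346/3 + 1*81 = -7346/3 + 81 = -7103/3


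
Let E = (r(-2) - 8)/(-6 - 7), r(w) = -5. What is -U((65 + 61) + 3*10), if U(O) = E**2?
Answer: -1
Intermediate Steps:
E = 1 (E = (-5 - 8)/(-6 - 7) = -13/(-13) = -13*(-1/13) = 1)
U(O) = 1 (U(O) = 1**2 = 1)
-U((65 + 61) + 3*10) = -1*1 = -1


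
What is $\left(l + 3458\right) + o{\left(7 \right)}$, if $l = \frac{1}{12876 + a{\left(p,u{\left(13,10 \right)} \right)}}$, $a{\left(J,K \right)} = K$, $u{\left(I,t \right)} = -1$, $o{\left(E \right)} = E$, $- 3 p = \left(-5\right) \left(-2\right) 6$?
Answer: $\frac{44611876}{12875} \approx 3465.0$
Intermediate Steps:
$p = -20$ ($p = - \frac{\left(-5\right) \left(-2\right) 6}{3} = - \frac{10 \cdot 6}{3} = \left(- \frac{1}{3}\right) 60 = -20$)
$l = \frac{1}{12875}$ ($l = \frac{1}{12876 - 1} = \frac{1}{12875} \approx 7.767 \cdot 10^{-5}$)
$\left(l + 3458\right) + o{\left(7 \right)} = \left(\frac{1}{12875} + 3458\right) + 7 = \frac{44521751}{12875} + 7 = \frac{44611876}{12875}$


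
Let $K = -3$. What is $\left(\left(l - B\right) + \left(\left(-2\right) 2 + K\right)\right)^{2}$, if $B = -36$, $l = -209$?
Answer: $32400$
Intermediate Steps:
$\left(\left(l - B\right) + \left(\left(-2\right) 2 + K\right)\right)^{2} = \left(\left(-209 - -36\right) - 7\right)^{2} = \left(\left(-209 + 36\right) - 7\right)^{2} = \left(-173 - 7\right)^{2} = \left(-180\right)^{2} = 32400$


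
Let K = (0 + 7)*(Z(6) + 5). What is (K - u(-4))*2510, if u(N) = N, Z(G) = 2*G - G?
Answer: 203310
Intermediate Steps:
Z(G) = G
K = 77 (K = (0 + 7)*(6 + 5) = 7*11 = 77)
(K - u(-4))*2510 = (77 - 1*(-4))*2510 = (77 + 4)*2510 = 81*2510 = 203310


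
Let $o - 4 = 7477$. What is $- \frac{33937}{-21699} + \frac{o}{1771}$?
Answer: $\frac{222432646}{38428929} \approx 5.7882$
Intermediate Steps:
$o = 7481$ ($o = 4 + 7477 = 7481$)
$- \frac{33937}{-21699} + \frac{o}{1771} = - \frac{33937}{-21699} + \frac{7481}{1771} = \left(-33937\right) \left(- \frac{1}{21699}\right) + 7481 \cdot \frac{1}{1771} = \frac{33937}{21699} + \frac{7481}{1771} = \frac{222432646}{38428929}$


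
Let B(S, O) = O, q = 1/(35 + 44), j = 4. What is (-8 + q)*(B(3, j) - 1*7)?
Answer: 1893/79 ≈ 23.962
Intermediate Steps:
q = 1/79 ≈ 0.012658
(-8 + q)*(B(3, j) - 1*7) = (-8 + 1/79)*(4 - 1*7) = -631*(4 - 7)/79 = -631/79*(-3) = 1893/79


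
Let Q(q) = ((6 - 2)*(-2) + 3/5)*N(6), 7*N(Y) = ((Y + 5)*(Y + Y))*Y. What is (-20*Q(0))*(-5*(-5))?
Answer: 2930400/7 ≈ 4.1863e+5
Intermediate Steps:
N(Y) = 2*Y**2*(5 + Y)/7 (N(Y) = (((Y + 5)*(Y + Y))*Y)/7 = (((5 + Y)*(2*Y))*Y)/7 = ((2*Y*(5 + Y))*Y)/7 = (2*Y**2*(5 + Y))/7 = 2*Y**2*(5 + Y)/7)
Q(q) = -29304/35 (Q(q) = ((6 - 2)*(-2) + 3/5)*((2/7)*6**2*(5 + 6)) = (4*(-2) + 3*(1/5))*((2/7)*36*11) = (-8 + 3/5)*(792/7) = -37/5*792/7 = -29304/35)
(-20*Q(0))*(-5*(-5)) = (-20*(-29304/35))*(-5*(-5)) = (117216/7)*25 = 2930400/7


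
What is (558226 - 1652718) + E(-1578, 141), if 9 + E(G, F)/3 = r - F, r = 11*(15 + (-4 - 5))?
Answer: -1094744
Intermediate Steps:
r = 66 (r = 11*(15 - 9) = 11*6 = 66)
E(G, F) = 171 - 3*F (E(G, F) = -27 + 3*(66 - F) = -27 + (198 - 3*F) = 171 - 3*F)
(558226 - 1652718) + E(-1578, 141) = (558226 - 1652718) + (171 - 3*141) = -1094492 + (171 - 423) = -1094492 - 252 = -1094744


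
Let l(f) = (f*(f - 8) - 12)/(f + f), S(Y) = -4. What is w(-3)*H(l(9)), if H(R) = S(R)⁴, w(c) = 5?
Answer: 1280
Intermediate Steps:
l(f) = (-12 + f*(-8 + f))/(2*f) (l(f) = (f*(-8 + f) - 12)/((2*f)) = (-12 + f*(-8 + f))*(1/(2*f)) = (-12 + f*(-8 + f))/(2*f))
H(R) = 256 (H(R) = (-4)⁴ = 256)
w(-3)*H(l(9)) = 5*256 = 1280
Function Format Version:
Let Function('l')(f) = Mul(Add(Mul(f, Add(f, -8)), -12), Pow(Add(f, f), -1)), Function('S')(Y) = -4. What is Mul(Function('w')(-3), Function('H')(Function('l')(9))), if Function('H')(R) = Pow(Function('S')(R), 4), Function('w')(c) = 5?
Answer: 1280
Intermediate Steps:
Function('l')(f) = Mul(Rational(1, 2), Pow(f, -1), Add(-12, Mul(f, Add(-8, f)))) (Function('l')(f) = Mul(Add(Mul(f, Add(-8, f)), -12), Pow(Mul(2, f), -1)) = Mul(Add(-12, Mul(f, Add(-8, f))), Mul(Rational(1, 2), Pow(f, -1))) = Mul(Rational(1, 2), Pow(f, -1), Add(-12, Mul(f, Add(-8, f)))))
Function('H')(R) = 256 (Function('H')(R) = Pow(-4, 4) = 256)
Mul(Function('w')(-3), Function('H')(Function('l')(9))) = Mul(5, 256) = 1280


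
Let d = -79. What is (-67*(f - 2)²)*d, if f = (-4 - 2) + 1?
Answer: 259357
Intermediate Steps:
f = -5 (f = -6 + 1 = -5)
(-67*(f - 2)²)*d = -67*(-5 - 2)²*(-79) = -67*(-7)²*(-79) = -67*49*(-79) = -3283*(-79) = 259357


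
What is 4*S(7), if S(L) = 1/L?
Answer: 4/7 ≈ 0.57143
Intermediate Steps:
4*S(7) = 4/7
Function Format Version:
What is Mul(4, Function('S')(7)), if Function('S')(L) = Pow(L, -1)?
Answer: Rational(4, 7) ≈ 0.57143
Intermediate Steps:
Mul(4, Function('S')(7)) = Mul(4, Pow(7, -1)) = Mul(4, Rational(1, 7)) = Rational(4, 7)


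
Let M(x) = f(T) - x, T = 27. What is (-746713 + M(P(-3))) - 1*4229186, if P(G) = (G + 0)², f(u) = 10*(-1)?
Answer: -4975918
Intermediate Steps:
f(u) = -10
P(G) = G²
M(x) = -10 - x
(-746713 + M(P(-3))) - 1*4229186 = (-746713 + (-10 - 1*(-3)²)) - 1*4229186 = (-746713 + (-10 - 1*9)) - 4229186 = (-746713 + (-10 - 9)) - 4229186 = (-746713 - 19) - 4229186 = -746732 - 4229186 = -4975918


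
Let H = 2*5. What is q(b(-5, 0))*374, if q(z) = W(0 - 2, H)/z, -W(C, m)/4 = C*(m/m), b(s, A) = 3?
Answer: 2992/3 ≈ 997.33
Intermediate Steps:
H = 10
W(C, m) = -4*C (W(C, m) = -4*C*m/m = -4*C)
q(z) = 8/z (q(z) = (-4*(0 - 2))/z = (-4*(-2))/z = 8/z)
q(b(-5, 0))*374 = (8/3)*374 = 2992/3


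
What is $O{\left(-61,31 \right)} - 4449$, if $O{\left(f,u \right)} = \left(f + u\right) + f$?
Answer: $-4540$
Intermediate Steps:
$O{\left(f,u \right)} = u + 2 f$
$O{\left(-61,31 \right)} - 4449 = \left(31 + 2 \left(-61\right)\right) - 4449 = \left(31 - 122\right) - 4449 = -91 - 4449 = -4540$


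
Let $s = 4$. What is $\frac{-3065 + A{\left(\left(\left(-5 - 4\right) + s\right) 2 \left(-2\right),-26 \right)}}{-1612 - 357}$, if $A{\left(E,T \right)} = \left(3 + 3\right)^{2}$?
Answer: $\frac{3029}{1969} \approx 1.5383$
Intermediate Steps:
$A{\left(E,T \right)} = 36$ ($A{\left(E,T \right)} = 6^{2} = 36$)
$\frac{-3065 + A{\left(\left(\left(-5 - 4\right) + s\right) 2 \left(-2\right),-26 \right)}}{-1612 - 357} = \frac{-3065 + 36}{-1612 - 357} = - \frac{3029}{-1969} = \left(-3029\right) \left(- \frac{1}{1969}\right) = \frac{3029}{1969}$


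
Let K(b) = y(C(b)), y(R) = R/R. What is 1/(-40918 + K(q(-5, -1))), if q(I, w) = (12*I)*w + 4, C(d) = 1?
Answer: -1/40917 ≈ -2.4440e-5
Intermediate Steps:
q(I, w) = 4 + 12*I*w (q(I, w) = 12*I*w + 4 = 4 + 12*I*w)
y(R) = 1
K(b) = 1
1/(-40918 + K(q(-5, -1))) = 1/(-40918 + 1) = 1/(-40917) = -1/40917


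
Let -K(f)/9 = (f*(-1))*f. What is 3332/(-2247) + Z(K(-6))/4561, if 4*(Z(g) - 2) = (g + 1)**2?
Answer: 25224049/5856324 ≈ 4.3071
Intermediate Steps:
K(f) = 9*f**2 (K(f) = -9*f*(-1)*f = -9*(-f)*f = -(-9)*f**2 = 9*f**2)
Z(g) = 2 + (1 + g)**2/4 (Z(g) = 2 + (g + 1)**2/4 = 2 + (1 + g)**2/4)
3332/(-2247) + Z(K(-6))/4561 = 3332/(-2247) + (2 + (1 + 9*(-6)**2)**2/4)/4561 = 3332*(-1/2247) + (2 + (1 + 9*36)**2/4)*(1/4561) = -476/321 + (2 + (1 + 324)**2/4)*(1/4561) = -476/321 + (2 + (1/4)*325**2)*(1/4561) = -476/321 + (2 + (1/4)*105625)*(1/4561) = -476/321 + (2 + 105625/4)*(1/4561) = -476/321 + (105633/4)*(1/4561) = -476/321 + 105633/18244 = 25224049/5856324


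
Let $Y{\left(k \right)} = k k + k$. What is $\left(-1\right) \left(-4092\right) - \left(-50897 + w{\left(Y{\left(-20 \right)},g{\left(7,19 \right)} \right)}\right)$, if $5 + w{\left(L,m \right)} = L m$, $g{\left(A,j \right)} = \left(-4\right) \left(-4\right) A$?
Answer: $12434$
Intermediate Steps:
$Y{\left(k \right)} = k + k^{2}$ ($Y{\left(k \right)} = k^{2} + k = k + k^{2}$)
$g{\left(A,j \right)} = 16 A$
$w{\left(L,m \right)} = -5 + L m$
$\left(-1\right) \left(-4092\right) - \left(-50897 + w{\left(Y{\left(-20 \right)},g{\left(7,19 \right)} \right)}\right) = \left(-1\right) \left(-4092\right) - \left(-50897 - \left(5 - - 20 \left(1 - 20\right) 16 \cdot 7\right)\right) = 4092 - \left(-50897 - \left(5 - \left(-20\right) \left(-19\right) 112\right)\right) = 4092 - \left(-50897 + \left(-5 + 380 \cdot 112\right)\right) = 4092 - \left(-50897 + \left(-5 + 42560\right)\right) = 4092 - \left(-50897 + 42555\right) = 4092 - -8342 = 4092 + 8342 = 12434$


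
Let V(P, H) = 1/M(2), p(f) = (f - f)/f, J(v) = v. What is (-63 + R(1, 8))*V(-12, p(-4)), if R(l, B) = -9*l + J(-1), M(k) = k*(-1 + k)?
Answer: -73/2 ≈ -36.500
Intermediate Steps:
p(f) = 0 (p(f) = 0/f = 0)
R(l, B) = -1 - 9*l (R(l, B) = -9*l - 1 = -1 - 9*l)
V(P, H) = ½ (V(P, H) = 1/(2*(-1 + 2)) = 1/(2*1) = 1/2 = ½)
(-63 + R(1, 8))*V(-12, p(-4)) = (-63 + (-1 - 9*1))*(½) = (-63 + (-1 - 9))*(½) = (-63 - 10)*(½) = -73*½ = -73/2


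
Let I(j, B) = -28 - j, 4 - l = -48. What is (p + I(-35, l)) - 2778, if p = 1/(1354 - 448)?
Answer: -2510525/906 ≈ -2771.0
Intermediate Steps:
l = 52 (l = 4 - 1*(-48) = 4 + 48 = 52)
p = 1/906 ≈ 0.0011038
(p + I(-35, l)) - 2778 = (1/906 + (-28 - 1*(-35))) - 2778 = (1/906 + (-28 + 35)) - 2778 = (1/906 + 7) - 2778 = 6343/906 - 2778 = -2510525/906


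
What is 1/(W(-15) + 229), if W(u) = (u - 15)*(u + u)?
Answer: 1/1129 ≈ 0.00088574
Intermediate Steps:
W(u) = 2*u*(-15 + u) (W(u) = (-15 + u)*(2*u) = 2*u*(-15 + u))
1/(W(-15) + 229) = 1/(2*(-15)*(-15 - 15) + 229) = 1/(2*(-15)*(-30) + 229) = 1/(900 + 229) = 1/1129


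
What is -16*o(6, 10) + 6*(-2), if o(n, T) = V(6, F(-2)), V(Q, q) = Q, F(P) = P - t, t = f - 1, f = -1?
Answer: -108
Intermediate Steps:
t = -2 (t = -1 - 1 = -2)
F(P) = 2 + P (F(P) = P - 1*(-2) = P + 2 = 2 + P)
o(n, T) = 6
-16*o(6, 10) + 6*(-2) = -16*6 + 6*(-2) = -96 - 12 = -108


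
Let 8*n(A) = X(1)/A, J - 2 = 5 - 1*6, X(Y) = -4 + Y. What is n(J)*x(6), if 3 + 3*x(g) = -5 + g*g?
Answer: -7/2 ≈ -3.5000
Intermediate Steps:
J = 1 (J = 2 + (5 - 1*6) = 2 + (5 - 6) = 2 - 1 = 1)
x(g) = -8/3 + g**2/3 (x(g) = -1 + (-5 + g*g)/3 = -1 + (-5 + g**2)/3 = -1 + (-5/3 + g**2/3) = -8/3 + g**2/3)
n(A) = -3/(8*A) (n(A) = ((-4 + 1)/A)/8 = (-3/A)/8 = -3/(8*A))
n(J)*x(6) = (-3/8/1)*(-8/3 + (1/3)*6**2) = (-3/8*1)*(-8/3 + (1/3)*36) = -3*(-8/3 + 12)/8 = -3/8*28/3 = -7/2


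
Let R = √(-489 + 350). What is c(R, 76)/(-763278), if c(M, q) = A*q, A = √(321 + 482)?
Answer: -38*√803/381639 ≈ -0.0028216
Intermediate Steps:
A = √803 ≈ 28.337
R = I*√139 (R = √(-139) = I*√139 ≈ 11.79*I)
c(M, q) = q*√803 (c(M, q) = √803*q = q*√803)
c(R, 76)/(-763278) = (76*√803)/(-763278) = (76*√803)*(-1/763278) = -38*√803/381639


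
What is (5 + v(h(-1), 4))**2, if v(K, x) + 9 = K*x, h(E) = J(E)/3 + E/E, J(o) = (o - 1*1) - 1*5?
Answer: 784/9 ≈ 87.111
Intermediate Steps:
J(o) = -6 + o (J(o) = (o - 1) - 5 = (-1 + o) - 5 = -6 + o)
h(E) = -1 + E/3 (h(E) = (-6 + E)/3 + E/E = (-6 + E)*(1/3) + 1 = (-2 + E/3) + 1 = -1 + E/3)
v(K, x) = -9 + K*x
(5 + v(h(-1), 4))**2 = (5 + (-9 + (-1 + (1/3)*(-1))*4))**2 = (5 + (-9 + (-1 - 1/3)*4))**2 = (5 + (-9 - 4/3*4))**2 = (5 + (-9 - 16/3))**2 = (5 - 43/3)**2 = (-28/3)**2 = 784/9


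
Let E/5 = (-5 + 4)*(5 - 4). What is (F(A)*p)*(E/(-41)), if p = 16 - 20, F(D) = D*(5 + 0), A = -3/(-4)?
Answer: -75/41 ≈ -1.8293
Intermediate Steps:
A = ¾ (A = -3*(-¼) = ¾ ≈ 0.75000)
F(D) = 5*D (F(D) = D*5 = 5*D)
E = -5 (E = 5*((-5 + 4)*(5 - 4)) = 5*(-1*1) = 5*(-1) = -5)
p = -4
(F(A)*p)*(E/(-41)) = ((5*(¾))*(-4))*(-5/(-41)) = ((15/4)*(-4))*(-5*(-1/41)) = -15*5/41 = -75/41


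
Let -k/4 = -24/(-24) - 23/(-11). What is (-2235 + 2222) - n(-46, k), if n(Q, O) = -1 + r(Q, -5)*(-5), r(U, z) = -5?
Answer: -37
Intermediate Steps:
k = -136/11 (k = -4*(-24/(-24) - 23/(-11)) = -4*(-24*(-1/24) - 23*(-1/11)) = -4*(1 + 23/11) = -4*34/11 = -136/11 ≈ -12.364)
n(Q, O) = 24 (n(Q, O) = -1 - 5*(-5) = -1 + 25 = 24)
(-2235 + 2222) - n(-46, k) = (-2235 + 2222) - 1*24 = -13 - 24 = -37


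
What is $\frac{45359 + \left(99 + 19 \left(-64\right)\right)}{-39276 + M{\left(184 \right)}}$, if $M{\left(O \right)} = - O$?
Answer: $- \frac{22121}{19730} \approx -1.1212$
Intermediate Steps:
$\frac{45359 + \left(99 + 19 \left(-64\right)\right)}{-39276 + M{\left(184 \right)}} = \frac{45359 + \left(99 + 19 \left(-64\right)\right)}{-39276 - 184} = \frac{45359 + \left(99 - 1216\right)}{-39276 - 184} = \frac{45359 - 1117}{-39460} = 44242 \left(- \frac{1}{39460}\right) = - \frac{22121}{19730}$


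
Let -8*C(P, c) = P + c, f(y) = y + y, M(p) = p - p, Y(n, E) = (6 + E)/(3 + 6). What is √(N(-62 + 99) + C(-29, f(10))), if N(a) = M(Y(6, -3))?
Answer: 3*√2/4 ≈ 1.0607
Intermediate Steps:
Y(n, E) = ⅔ + E/9 (Y(n, E) = (6 + E)/9 = (6 + E)*(⅑) = ⅔ + E/9)
M(p) = 0
f(y) = 2*y
C(P, c) = -P/8 - c/8 (C(P, c) = -(P + c)/8 = -P/8 - c/8)
N(a) = 0
√(N(-62 + 99) + C(-29, f(10))) = √(0 + (-⅛*(-29) - 10/4)) = √(0 + (29/8 - ⅛*20)) = √(0 + (29/8 - 5/2)) = √(0 + 9/8) = √(9/8) = 3*√2/4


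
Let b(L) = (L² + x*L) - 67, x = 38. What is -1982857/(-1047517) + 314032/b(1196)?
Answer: 3255248270573/1545922446049 ≈ 2.1057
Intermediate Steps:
b(L) = -67 + L² + 38*L (b(L) = (L² + 38*L) - 67 = -67 + L² + 38*L)
-1982857/(-1047517) + 314032/b(1196) = -1982857/(-1047517) + 314032/(-67 + 1196² + 38*1196) = -1982857*(-1/1047517) + 314032/(-67 + 1430416 + 45448) = 1982857/1047517 + 314032/1475797 = 3255248270573/1545922446049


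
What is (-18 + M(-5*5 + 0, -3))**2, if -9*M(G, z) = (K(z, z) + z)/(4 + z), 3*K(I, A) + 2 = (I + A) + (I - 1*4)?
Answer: 23716/81 ≈ 292.79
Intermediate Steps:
K(I, A) = -2 + A/3 + 2*I/3 (K(I, A) = -2/3 + ((I + A) + (I - 1*4))/3 = -2/3 + ((A + I) + (I - 4))/3 = -2/3 + ((A + I) + (-4 + I))/3 = -2/3 + (-4 + A + 2*I)/3 = -2/3 + (-4/3 + A/3 + 2*I/3) = -2 + A/3 + 2*I/3)
M(G, z) = -(-2 + 2*z)/(9*(4 + z)) (M(G, z) = -((-2 + z/3 + 2*z/3) + z)/(9*(4 + z)) = -((-2 + z) + z)/(9*(4 + z)) = -(-2 + 2*z)/(9*(4 + z)))
(-18 + M(-5*5 + 0, -3))**2 = (-18 + 2*(1 - 1*(-3))/(9*(4 - 3)))**2 = (-18 + (2/9)*(1 + 3)/1)**2 = (-18 + (2/9)*1*4)**2 = (-18 + 8/9)**2 = (-154/9)**2 = 23716/81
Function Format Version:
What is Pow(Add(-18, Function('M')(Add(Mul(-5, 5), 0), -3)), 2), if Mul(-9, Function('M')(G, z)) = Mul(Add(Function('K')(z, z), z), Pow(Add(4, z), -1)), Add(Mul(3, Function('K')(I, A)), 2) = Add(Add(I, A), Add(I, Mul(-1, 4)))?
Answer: Rational(23716, 81) ≈ 292.79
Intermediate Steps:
Function('K')(I, A) = Add(-2, Mul(Rational(1, 3), A), Mul(Rational(2, 3), I)) (Function('K')(I, A) = Add(Rational(-2, 3), Mul(Rational(1, 3), Add(Add(I, A), Add(I, Mul(-1, 4))))) = Add(Rational(-2, 3), Mul(Rational(1, 3), Add(Add(A, I), Add(I, -4)))) = Add(Rational(-2, 3), Mul(Rational(1, 3), Add(Add(A, I), Add(-4, I)))) = Add(Rational(-2, 3), Mul(Rational(1, 3), Add(-4, A, Mul(2, I)))) = Add(Rational(-2, 3), Add(Rational(-4, 3), Mul(Rational(1, 3), A), Mul(Rational(2, 3), I))) = Add(-2, Mul(Rational(1, 3), A), Mul(Rational(2, 3), I)))
Function('M')(G, z) = Mul(Rational(-1, 9), Pow(Add(4, z), -1), Add(-2, Mul(2, z))) (Function('M')(G, z) = Mul(Rational(-1, 9), Mul(Add(Add(-2, Mul(Rational(1, 3), z), Mul(Rational(2, 3), z)), z), Pow(Add(4, z), -1))) = Mul(Rational(-1, 9), Mul(Add(Add(-2, z), z), Pow(Add(4, z), -1))) = Mul(Rational(-1, 9), Mul(Add(-2, Mul(2, z)), Pow(Add(4, z), -1))) = Mul(Rational(-1, 9), Mul(Pow(Add(4, z), -1), Add(-2, Mul(2, z)))) = Mul(Rational(-1, 9), Pow(Add(4, z), -1), Add(-2, Mul(2, z))))
Pow(Add(-18, Function('M')(Add(Mul(-5, 5), 0), -3)), 2) = Pow(Add(-18, Mul(Rational(2, 9), Pow(Add(4, -3), -1), Add(1, Mul(-1, -3)))), 2) = Pow(Add(-18, Mul(Rational(2, 9), Pow(1, -1), Add(1, 3))), 2) = Pow(Add(-18, Mul(Rational(2, 9), 1, 4)), 2) = Pow(Add(-18, Rational(8, 9)), 2) = Pow(Rational(-154, 9), 2) = Rational(23716, 81)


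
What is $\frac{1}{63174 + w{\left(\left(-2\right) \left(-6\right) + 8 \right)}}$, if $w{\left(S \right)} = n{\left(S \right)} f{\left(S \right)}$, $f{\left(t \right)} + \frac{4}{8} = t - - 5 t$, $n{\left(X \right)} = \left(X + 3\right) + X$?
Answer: $\frac{2}{136625} \approx 1.4639 \cdot 10^{-5}$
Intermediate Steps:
$n{\left(X \right)} = 3 + 2 X$ ($n{\left(X \right)} = \left(3 + X\right) + X = 3 + 2 X$)
$f{\left(t \right)} = - \frac{1}{2} + 6 t$ ($f{\left(t \right)} = - \frac{1}{2} + \left(t - - 5 t\right) = - \frac{1}{2} + \left(t + 5 t\right) = - \frac{1}{2} + 6 t$)
$w{\left(S \right)} = \left(3 + 2 S\right) \left(- \frac{1}{2} + 6 S\right)$
$\frac{1}{63174 + w{\left(\left(-2\right) \left(-6\right) + 8 \right)}} = \frac{1}{63174 + \frac{\left(-1 + 12 \left(\left(-2\right) \left(-6\right) + 8\right)\right) \left(3 + 2 \left(\left(-2\right) \left(-6\right) + 8\right)\right)}{2}} = \frac{1}{63174 + \frac{\left(-1 + 12 \left(12 + 8\right)\right) \left(3 + 2 \left(12 + 8\right)\right)}{2}} = \frac{1}{63174 + \frac{\left(-1 + 12 \cdot 20\right) \left(3 + 2 \cdot 20\right)}{2}} = \frac{1}{63174 + \frac{\left(-1 + 240\right) \left(3 + 40\right)}{2}} = \frac{1}{63174 + \frac{1}{2} \cdot 239 \cdot 43} = \frac{1}{63174 + \frac{10277}{2}} = \frac{1}{\frac{136625}{2}} = \frac{2}{136625}$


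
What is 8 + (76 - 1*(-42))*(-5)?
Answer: -582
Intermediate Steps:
8 + (76 - 1*(-42))*(-5) = 8 + (76 + 42)*(-5) = 8 + 118*(-5) = 8 - 590 = -582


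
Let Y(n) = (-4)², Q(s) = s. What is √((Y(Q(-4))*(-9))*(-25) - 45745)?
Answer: I*√42145 ≈ 205.29*I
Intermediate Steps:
Y(n) = 16
√((Y(Q(-4))*(-9))*(-25) - 45745) = √((16*(-9))*(-25) - 45745) = √(-144*(-25) - 45745) = √(3600 - 45745) = √(-42145) = I*√42145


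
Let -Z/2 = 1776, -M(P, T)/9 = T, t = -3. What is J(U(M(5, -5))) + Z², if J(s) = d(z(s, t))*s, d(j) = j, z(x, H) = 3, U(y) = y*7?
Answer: 12617649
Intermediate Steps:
M(P, T) = -9*T
Z = -3552 (Z = -2*1776 = -3552)
U(y) = 7*y
J(s) = 3*s
J(U(M(5, -5))) + Z² = 3*(7*(-9*(-5))) + (-3552)² = 3*(7*45) + 12616704 = 3*315 + 12616704 = 945 + 12616704 = 12617649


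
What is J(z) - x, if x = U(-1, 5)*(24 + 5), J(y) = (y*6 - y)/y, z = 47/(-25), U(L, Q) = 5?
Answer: -140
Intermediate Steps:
z = -47/25 (z = 47*(-1/25) = -47/25 ≈ -1.8800)
J(y) = 5 (J(y) = (6*y - y)/y = (5*y)/y = 5)
x = 145 (x = 5*(24 + 5) = 5*29 = 145)
J(z) - x = 5 - 1*145 = 5 - 145 = -140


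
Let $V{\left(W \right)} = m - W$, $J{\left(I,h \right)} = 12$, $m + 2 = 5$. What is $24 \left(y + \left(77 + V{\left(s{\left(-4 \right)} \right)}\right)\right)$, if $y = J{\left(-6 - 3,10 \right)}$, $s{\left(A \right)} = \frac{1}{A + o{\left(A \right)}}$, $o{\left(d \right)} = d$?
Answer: $2211$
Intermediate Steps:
$m = 3$ ($m = -2 + 5 = 3$)
$s{\left(A \right)} = \frac{1}{2 A}$ ($s{\left(A \right)} = \frac{1}{A + A} = \frac{1}{2 A}$)
$y = 12$
$V{\left(W \right)} = 3 - W$
$24 \left(y + \left(77 + V{\left(s{\left(-4 \right)} \right)}\right)\right) = 24 \left(12 + \left(77 + \left(3 - \frac{1}{2 \left(-4\right)}\right)\right)\right) = 24 \left(12 + \left(77 + \left(3 - \frac{1}{2} \left(- \frac{1}{4}\right)\right)\right)\right) = 24 \left(12 + \left(77 + \left(3 - - \frac{1}{8}\right)\right)\right) = 24 \left(12 + \left(77 + \left(3 + \frac{1}{8}\right)\right)\right) = 24 \left(12 + \left(77 + \frac{25}{8}\right)\right) = 24 \left(12 + \frac{641}{8}\right) = 24 \cdot \frac{737}{8} = 2211$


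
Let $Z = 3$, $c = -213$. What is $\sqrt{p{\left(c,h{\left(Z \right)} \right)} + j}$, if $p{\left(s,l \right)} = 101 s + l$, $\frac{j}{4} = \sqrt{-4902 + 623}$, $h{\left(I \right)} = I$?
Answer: $\sqrt{-21510 + 4 i \sqrt{4279}} \approx 0.892 + 146.67 i$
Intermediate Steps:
$j = 4 i \sqrt{4279}$ ($j = 4 \sqrt{-4902 + 623} = 4 \sqrt{-4279} = 4 i \sqrt{4279} \approx 261.66 i$)
$p{\left(s,l \right)} = l + 101 s$
$\sqrt{p{\left(c,h{\left(Z \right)} \right)} + j} = \sqrt{\left(3 + 101 \left(-213\right)\right) + 4 i \sqrt{4279}} = \sqrt{\left(3 - 21513\right) + 4 i \sqrt{4279}} = \sqrt{-21510 + 4 i \sqrt{4279}}$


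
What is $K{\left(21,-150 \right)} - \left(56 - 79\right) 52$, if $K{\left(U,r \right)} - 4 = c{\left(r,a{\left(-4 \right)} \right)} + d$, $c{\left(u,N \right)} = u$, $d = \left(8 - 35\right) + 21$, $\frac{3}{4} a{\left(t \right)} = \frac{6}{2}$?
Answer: $1044$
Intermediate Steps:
$a{\left(t \right)} = 4$ ($a{\left(t \right)} = \frac{4 \cdot \frac{6}{2}}{3} = \frac{4 \cdot 6 \cdot \frac{1}{2}}{3} = \frac{4}{3} \cdot 3 = 4$)
$d = -6$ ($d = -27 + 21 = -6$)
$K{\left(U,r \right)} = -2 + r$ ($K{\left(U,r \right)} = 4 + \left(r - 6\right) = 4 + \left(-6 + r\right) = -2 + r$)
$K{\left(21,-150 \right)} - \left(56 - 79\right) 52 = \left(-2 - 150\right) - \left(56 - 79\right) 52 = -152 - \left(-23\right) 52 = -152 - -1196 = -152 + 1196 = 1044$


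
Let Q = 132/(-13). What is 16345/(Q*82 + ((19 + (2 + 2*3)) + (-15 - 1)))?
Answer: -212485/10681 ≈ -19.894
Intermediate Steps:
Q = -132/13 (Q = 132*(-1/13) = -132/13 ≈ -10.154)
16345/(Q*82 + ((19 + (2 + 2*3)) + (-15 - 1))) = 16345/(-132/13*82 + ((19 + (2 + 2*3)) + (-15 - 1))) = 16345/(-10824/13 + ((19 + (2 + 6)) - 16)) = 16345/(-10824/13 + ((19 + 8) - 16)) = 16345/(-10824/13 + (27 - 16)) = 16345/(-10824/13 + 11) = 16345/(-10681/13) = 16345*(-13/10681) = -212485/10681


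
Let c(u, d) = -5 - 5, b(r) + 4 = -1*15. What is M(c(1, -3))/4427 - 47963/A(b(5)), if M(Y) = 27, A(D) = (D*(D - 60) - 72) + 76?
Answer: -212291566/6662635 ≈ -31.863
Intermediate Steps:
b(r) = -19 (b(r) = -4 - 1*15 = -4 - 15 = -19)
A(D) = 4 + D*(-60 + D) (A(D) = (D*(-60 + D) - 72) + 76 = (-72 + D*(-60 + D)) + 76 = 4 + D*(-60 + D))
c(u, d) = -10
M(c(1, -3))/4427 - 47963/A(b(5)) = 27/4427 - 47963/(4 + (-19)² - 60*(-19)) = 27*(1/4427) - 47963/(4 + 361 + 1140) = 27/4427 - 47963/1505 = -212291566/6662635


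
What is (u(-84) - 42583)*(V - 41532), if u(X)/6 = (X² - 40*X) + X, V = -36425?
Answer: -1513067413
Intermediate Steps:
u(X) = -234*X + 6*X² (u(X) = 6*((X² - 40*X) + X) = 6*(X² - 39*X) = -234*X + 6*X²)
(u(-84) - 42583)*(V - 41532) = (6*(-84)*(-39 - 84) - 42583)*(-36425 - 41532) = (6*(-84)*(-123) - 42583)*(-77957) = (61992 - 42583)*(-77957) = 19409*(-77957) = -1513067413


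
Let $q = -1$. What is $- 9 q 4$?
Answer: $36$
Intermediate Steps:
$- 9 q 4 = \left(-9\right) \left(-1\right) 4 = 9 \cdot 4 = 36$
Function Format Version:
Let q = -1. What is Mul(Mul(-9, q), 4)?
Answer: 36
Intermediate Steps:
Mul(Mul(-9, q), 4) = Mul(Mul(-9, -1), 4) = Mul(9, 4) = 36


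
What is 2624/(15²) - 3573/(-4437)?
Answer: 1382957/110925 ≈ 12.467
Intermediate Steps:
2624/(15²) - 3573/(-4437) = 2624/225 - 3573*(-1/4437) = 2624*(1/225) + 397/493 = 2624/225 + 397/493 = 1382957/110925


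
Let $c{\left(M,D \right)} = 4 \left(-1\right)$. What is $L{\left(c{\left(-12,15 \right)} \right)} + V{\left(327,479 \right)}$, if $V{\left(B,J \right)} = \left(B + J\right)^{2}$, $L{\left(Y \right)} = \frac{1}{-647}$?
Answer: $\frac{420314491}{647} \approx 6.4964 \cdot 10^{5}$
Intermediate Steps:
$c{\left(M,D \right)} = -4$
$L{\left(Y \right)} = - \frac{1}{647}$
$L{\left(c{\left(-12,15 \right)} \right)} + V{\left(327,479 \right)} = - \frac{1}{647} + \left(327 + 479\right)^{2} = - \frac{1}{647} + 806^{2} = - \frac{1}{647} + 649636 = \frac{420314491}{647}$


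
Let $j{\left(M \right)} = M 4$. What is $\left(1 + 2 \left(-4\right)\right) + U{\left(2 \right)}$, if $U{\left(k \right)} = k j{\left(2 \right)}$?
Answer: $9$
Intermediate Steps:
$j{\left(M \right)} = 4 M$
$U{\left(k \right)} = 8 k$ ($U{\left(k \right)} = k 4 \cdot 2 = k 8 = 8 k$)
$\left(1 + 2 \left(-4\right)\right) + U{\left(2 \right)} = \left(1 + 2 \left(-4\right)\right) + 8 \cdot 2 = \left(1 - 8\right) + 16 = -7 + 16 = 9$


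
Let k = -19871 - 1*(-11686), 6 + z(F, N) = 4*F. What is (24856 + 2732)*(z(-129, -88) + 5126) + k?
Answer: 127006967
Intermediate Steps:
z(F, N) = -6 + 4*F
k = -8185 (k = -19871 + 11686 = -8185)
(24856 + 2732)*(z(-129, -88) + 5126) + k = (24856 + 2732)*((-6 + 4*(-129)) + 5126) - 8185 = 27588*((-6 - 516) + 5126) - 8185 = 27588*(-522 + 5126) - 8185 = 27588*4604 - 8185 = 127015152 - 8185 = 127006967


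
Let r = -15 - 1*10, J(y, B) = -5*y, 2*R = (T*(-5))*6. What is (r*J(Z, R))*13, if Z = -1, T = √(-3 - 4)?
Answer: -1625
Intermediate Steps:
T = I*√7 (T = √(-7) = I*√7 ≈ 2.6458*I)
R = -15*I*√7 (R = (((I*√7)*(-5))*6)/2 = (-5*I*√7*6)/2 = (-30*I*√7)/2 = -15*I*√7 ≈ -39.686*I)
r = -25 (r = -15 - 10 = -25)
(r*J(Z, R))*13 = -(-125)*(-1)*13 = -25*5*13 = -125*13 = -1625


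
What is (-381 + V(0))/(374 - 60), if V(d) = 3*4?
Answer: -369/314 ≈ -1.1752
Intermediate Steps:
V(d) = 12
(-381 + V(0))/(374 - 60) = (-381 + 12)/(374 - 60) = -369/314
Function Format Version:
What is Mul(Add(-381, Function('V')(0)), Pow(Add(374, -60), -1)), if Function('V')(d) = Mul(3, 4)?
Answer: Rational(-369, 314) ≈ -1.1752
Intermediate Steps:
Function('V')(d) = 12
Mul(Add(-381, Function('V')(0)), Pow(Add(374, -60), -1)) = Mul(Add(-381, 12), Pow(Add(374, -60), -1)) = Mul(-369, Pow(314, -1)) = Mul(-369, Rational(1, 314)) = Rational(-369, 314)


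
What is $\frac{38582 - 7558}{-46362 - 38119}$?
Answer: $- \frac{31024}{84481} \approx -0.36723$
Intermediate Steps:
$\frac{38582 - 7558}{-46362 - 38119} = \frac{31024}{-84481} = 31024 \left(- \frac{1}{84481}\right) = - \frac{31024}{84481}$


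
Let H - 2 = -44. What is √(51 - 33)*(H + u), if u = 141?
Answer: 297*√2 ≈ 420.02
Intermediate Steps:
H = -42 (H = 2 - 44 = -42)
√(51 - 33)*(H + u) = √(51 - 33)*(-42 + 141) = √18*99 = (3*√2)*99 = 297*√2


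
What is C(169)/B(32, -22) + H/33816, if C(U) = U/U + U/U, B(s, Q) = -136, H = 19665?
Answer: 108617/191624 ≈ 0.56682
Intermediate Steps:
C(U) = 2 (C(U) = 1 + 1 = 2)
C(169)/B(32, -22) + H/33816 = 2/(-136) + 19665/33816 = 2*(-1/136) + 19665*(1/33816) = -1/68 + 6555/11272 = 108617/191624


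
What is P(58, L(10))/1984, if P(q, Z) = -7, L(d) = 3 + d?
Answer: -7/1984 ≈ -0.0035282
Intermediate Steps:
P(58, L(10))/1984 = -7/1984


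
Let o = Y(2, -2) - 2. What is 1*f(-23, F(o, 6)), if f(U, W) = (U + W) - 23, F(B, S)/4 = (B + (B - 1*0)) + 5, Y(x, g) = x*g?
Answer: -74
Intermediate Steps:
Y(x, g) = g*x
o = -6 (o = -2*2 - 2 = -4 - 2 = -6)
F(B, S) = 20 + 8*B (F(B, S) = 4*((B + (B - 1*0)) + 5) = 4*((B + (B + 0)) + 5) = 4*((B + B) + 5) = 4*(2*B + 5) = 4*(5 + 2*B) = 20 + 8*B)
f(U, W) = -23 + U + W
1*f(-23, F(o, 6)) = 1*(-23 - 23 + (20 + 8*(-6))) = 1*(-23 - 23 + (20 - 48)) = 1*(-23 - 23 - 28) = 1*(-74) = -74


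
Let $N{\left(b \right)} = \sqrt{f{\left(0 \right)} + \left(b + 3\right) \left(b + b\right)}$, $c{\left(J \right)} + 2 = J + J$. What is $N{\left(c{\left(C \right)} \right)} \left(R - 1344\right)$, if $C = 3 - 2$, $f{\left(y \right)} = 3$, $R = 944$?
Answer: $- 400 \sqrt{3} \approx -692.82$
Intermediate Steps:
$C = 1$ ($C = 3 - 2 = 1$)
$c{\left(J \right)} = -2 + 2 J$ ($c{\left(J \right)} = -2 + \left(J + J\right) = -2 + 2 J$)
$N{\left(b \right)} = \sqrt{3 + 2 b \left(3 + b\right)}$ ($N{\left(b \right)} = \sqrt{3 + \left(b + 3\right) \left(b + b\right)} = \sqrt{3 + \left(3 + b\right) 2 b} = \sqrt{3 + 2 b \left(3 + b\right)}$)
$N{\left(c{\left(C \right)} \right)} \left(R - 1344\right) = \sqrt{3 + 2 \left(-2 + 2 \cdot 1\right)^{2} + 6 \left(-2 + 2 \cdot 1\right)} \left(944 - 1344\right) = \sqrt{3 + 2 \left(-2 + 2\right)^{2} + 6 \left(-2 + 2\right)} \left(-400\right) = \sqrt{3 + 2 \cdot 0^{2} + 6 \cdot 0} \left(-400\right) = \sqrt{3 + 2 \cdot 0 + 0} \left(-400\right) = \sqrt{3 + 0 + 0} \left(-400\right) = \sqrt{3} \left(-400\right) = - 400 \sqrt{3}$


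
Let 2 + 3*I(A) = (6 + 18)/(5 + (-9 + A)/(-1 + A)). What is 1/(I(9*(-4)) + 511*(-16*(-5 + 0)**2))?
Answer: -345/70517786 ≈ -4.8924e-6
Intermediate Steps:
I(A) = -2/3 + 8/(5 + (-9 + A)/(-1 + A)) (I(A) = -2/3 + ((6 + 18)/(5 + (-9 + A)/(-1 + A)))/3 = -2/3 + (24/(5 + (-9 + A)/(-1 + A)))/3 = -2/3 + 8/(5 + (-9 + A)/(-1 + A)))
1/(I(9*(-4)) + 511*(-16*(-5 + 0)**2)) = 1/(2*(1 + 3*(9*(-4)))/(3*(-7 + 3*(9*(-4)))) + 511*(-16*(-5 + 0)**2)) = 1/(2*(1 + 3*(-36))/(3*(-7 + 3*(-36))) + 511*(-16*(-5)**2)) = 1/(2*(1 - 108)/(3*(-7 - 108)) + 511*(-16*25)) = 1/((2/3)*(-107)/(-115) + 511*(-400)) = 1/((2/3)*(-1/115)*(-107) - 204400) = 1/(214/345 - 204400) = 1/(-70517786/345) = -345/70517786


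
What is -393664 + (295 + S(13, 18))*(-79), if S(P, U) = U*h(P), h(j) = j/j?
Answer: -418391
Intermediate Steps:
h(j) = 1
S(P, U) = U (S(P, U) = U*1 = U)
-393664 + (295 + S(13, 18))*(-79) = -393664 + (295 + 18)*(-79) = -393664 + 313*(-79) = -393664 - 24727 = -418391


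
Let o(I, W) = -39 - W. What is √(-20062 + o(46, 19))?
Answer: 2*I*√5030 ≈ 141.84*I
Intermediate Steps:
√(-20062 + o(46, 19)) = √(-20062 + (-39 - 1*19)) = √(-20062 + (-39 - 19)) = √(-20062 - 58) = √(-20120) = 2*I*√5030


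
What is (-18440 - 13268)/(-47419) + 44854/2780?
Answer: 1107540033/65912410 ≈ 16.803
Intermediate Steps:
(-18440 - 13268)/(-47419) + 44854/2780 = -31708*(-1/47419) + 44854*(1/2780) = 31708/47419 + 22427/1390 = 1107540033/65912410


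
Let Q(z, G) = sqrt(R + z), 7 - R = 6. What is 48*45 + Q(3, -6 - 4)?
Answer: 2162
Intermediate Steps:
R = 1 (R = 7 - 1*6 = 7 - 6 = 1)
Q(z, G) = sqrt(1 + z)
48*45 + Q(3, -6 - 4) = 48*45 + sqrt(1 + 3) = 2160 + sqrt(4) = 2160 + 2 = 2162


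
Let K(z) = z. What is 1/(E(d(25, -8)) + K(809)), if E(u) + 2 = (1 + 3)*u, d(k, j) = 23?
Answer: 1/899 ≈ 0.0011123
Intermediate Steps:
E(u) = -2 + 4*u (E(u) = -2 + (1 + 3)*u = -2 + 4*u)
1/(E(d(25, -8)) + K(809)) = 1/((-2 + 4*23) + 809) = 1/((-2 + 92) + 809) = 1/(90 + 809) = 1/899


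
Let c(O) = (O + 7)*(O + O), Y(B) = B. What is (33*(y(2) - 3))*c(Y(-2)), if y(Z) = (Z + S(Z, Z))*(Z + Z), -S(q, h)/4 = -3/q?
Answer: -19140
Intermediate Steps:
S(q, h) = 12/q (S(q, h) = -(-12)/q = 12/q)
c(O) = 2*O*(7 + O) (c(O) = (7 + O)*(2*O) = 2*O*(7 + O))
y(Z) = 2*Z*(Z + 12/Z) (y(Z) = (Z + 12/Z)*(Z + Z) = (Z + 12/Z)*(2*Z) = 2*Z*(Z + 12/Z))
(33*(y(2) - 3))*c(Y(-2)) = (33*((24 + 2*2²) - 3))*(2*(-2)*(7 - 2)) = (33*((24 + 2*4) - 3))*(2*(-2)*5) = (33*((24 + 8) - 3))*(-20) = (33*(32 - 3))*(-20) = (33*29)*(-20) = 957*(-20) = -19140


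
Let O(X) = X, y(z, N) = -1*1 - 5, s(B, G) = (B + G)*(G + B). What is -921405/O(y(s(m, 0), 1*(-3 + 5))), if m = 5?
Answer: 307135/2 ≈ 1.5357e+5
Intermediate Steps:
s(B, G) = (B + G)² (s(B, G) = (B + G)*(B + G) = (B + G)²)
y(z, N) = -6 (y(z, N) = -1 - 5 = -6)
-921405/O(y(s(m, 0), 1*(-3 + 5))) = -921405/(-6) = -921405*(-⅙) = 307135/2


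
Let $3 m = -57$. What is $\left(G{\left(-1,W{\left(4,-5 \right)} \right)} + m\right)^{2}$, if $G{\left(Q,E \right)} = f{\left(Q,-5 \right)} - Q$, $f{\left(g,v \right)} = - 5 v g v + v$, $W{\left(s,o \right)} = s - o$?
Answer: $10404$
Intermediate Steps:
$m = -19$ ($m = \frac{1}{3} \left(-57\right) = -19$)
$f{\left(g,v \right)} = v - 5 g v^{2}$ ($f{\left(g,v \right)} = - 5 g v v + v = - 5 g v^{2} + v = v - 5 g v^{2}$)
$G{\left(Q,E \right)} = -5 - 126 Q$ ($G{\left(Q,E \right)} = - 5 \left(1 - 5 Q \left(-5\right)\right) - Q = - 5 \left(1 + 25 Q\right) - Q = \left(-5 - 125 Q\right) - Q = -5 - 126 Q$)
$\left(G{\left(-1,W{\left(4,-5 \right)} \right)} + m\right)^{2} = \left(\left(-5 - -126\right) - 19\right)^{2} = \left(\left(-5 + 126\right) - 19\right)^{2} = \left(121 - 19\right)^{2} = 102^{2} = 10404$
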